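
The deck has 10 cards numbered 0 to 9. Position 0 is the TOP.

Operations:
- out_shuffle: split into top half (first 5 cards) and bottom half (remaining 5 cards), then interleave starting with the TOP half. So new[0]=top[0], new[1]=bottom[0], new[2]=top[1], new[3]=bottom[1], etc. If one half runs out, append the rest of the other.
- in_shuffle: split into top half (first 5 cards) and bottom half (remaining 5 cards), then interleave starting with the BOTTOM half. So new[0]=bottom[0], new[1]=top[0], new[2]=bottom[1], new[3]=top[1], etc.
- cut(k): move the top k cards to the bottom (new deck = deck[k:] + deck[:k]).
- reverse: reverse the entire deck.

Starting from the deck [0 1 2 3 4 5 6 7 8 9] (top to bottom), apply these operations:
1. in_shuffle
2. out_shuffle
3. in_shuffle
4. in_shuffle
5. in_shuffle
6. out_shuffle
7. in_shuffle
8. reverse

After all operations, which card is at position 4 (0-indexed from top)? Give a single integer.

After op 1 (in_shuffle): [5 0 6 1 7 2 8 3 9 4]
After op 2 (out_shuffle): [5 2 0 8 6 3 1 9 7 4]
After op 3 (in_shuffle): [3 5 1 2 9 0 7 8 4 6]
After op 4 (in_shuffle): [0 3 7 5 8 1 4 2 6 9]
After op 5 (in_shuffle): [1 0 4 3 2 7 6 5 9 8]
After op 6 (out_shuffle): [1 7 0 6 4 5 3 9 2 8]
After op 7 (in_shuffle): [5 1 3 7 9 0 2 6 8 4]
After op 8 (reverse): [4 8 6 2 0 9 7 3 1 5]
Position 4: card 0.

Answer: 0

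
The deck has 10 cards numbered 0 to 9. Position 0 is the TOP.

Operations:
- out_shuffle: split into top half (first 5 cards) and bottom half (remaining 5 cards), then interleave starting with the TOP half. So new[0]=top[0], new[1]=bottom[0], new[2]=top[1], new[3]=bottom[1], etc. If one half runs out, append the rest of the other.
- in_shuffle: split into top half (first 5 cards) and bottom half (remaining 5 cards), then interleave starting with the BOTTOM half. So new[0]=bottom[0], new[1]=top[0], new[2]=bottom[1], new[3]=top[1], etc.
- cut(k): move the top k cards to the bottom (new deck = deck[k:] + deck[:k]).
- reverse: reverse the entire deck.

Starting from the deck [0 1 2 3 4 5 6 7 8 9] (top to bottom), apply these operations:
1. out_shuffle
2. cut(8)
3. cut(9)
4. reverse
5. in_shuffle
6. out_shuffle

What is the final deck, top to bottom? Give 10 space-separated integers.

Answer: 5 2 3 4 0 6 7 8 9 1

Derivation:
After op 1 (out_shuffle): [0 5 1 6 2 7 3 8 4 9]
After op 2 (cut(8)): [4 9 0 5 1 6 2 7 3 8]
After op 3 (cut(9)): [8 4 9 0 5 1 6 2 7 3]
After op 4 (reverse): [3 7 2 6 1 5 0 9 4 8]
After op 5 (in_shuffle): [5 3 0 7 9 2 4 6 8 1]
After op 6 (out_shuffle): [5 2 3 4 0 6 7 8 9 1]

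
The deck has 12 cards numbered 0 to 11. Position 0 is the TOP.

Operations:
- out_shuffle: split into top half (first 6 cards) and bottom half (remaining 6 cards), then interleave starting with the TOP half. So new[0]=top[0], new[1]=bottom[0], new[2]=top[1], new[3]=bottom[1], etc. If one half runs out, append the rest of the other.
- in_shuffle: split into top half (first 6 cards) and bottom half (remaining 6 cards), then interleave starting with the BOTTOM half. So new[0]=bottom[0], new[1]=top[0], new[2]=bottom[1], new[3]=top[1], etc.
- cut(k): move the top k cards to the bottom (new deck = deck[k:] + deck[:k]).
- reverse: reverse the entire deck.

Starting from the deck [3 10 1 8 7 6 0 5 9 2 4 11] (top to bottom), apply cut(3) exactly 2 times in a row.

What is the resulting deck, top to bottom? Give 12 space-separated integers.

Answer: 0 5 9 2 4 11 3 10 1 8 7 6

Derivation:
After op 1 (cut(3)): [8 7 6 0 5 9 2 4 11 3 10 1]
After op 2 (cut(3)): [0 5 9 2 4 11 3 10 1 8 7 6]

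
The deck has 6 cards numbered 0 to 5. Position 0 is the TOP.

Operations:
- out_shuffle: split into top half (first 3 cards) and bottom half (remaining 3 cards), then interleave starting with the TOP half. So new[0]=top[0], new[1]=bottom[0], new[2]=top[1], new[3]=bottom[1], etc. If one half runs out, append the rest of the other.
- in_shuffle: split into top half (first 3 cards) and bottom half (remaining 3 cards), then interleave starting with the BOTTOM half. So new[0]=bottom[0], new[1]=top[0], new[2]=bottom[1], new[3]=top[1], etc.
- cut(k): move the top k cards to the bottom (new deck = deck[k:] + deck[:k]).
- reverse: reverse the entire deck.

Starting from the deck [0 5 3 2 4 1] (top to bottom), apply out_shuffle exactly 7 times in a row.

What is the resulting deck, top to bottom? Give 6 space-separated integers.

Answer: 0 3 4 5 2 1

Derivation:
After op 1 (out_shuffle): [0 2 5 4 3 1]
After op 2 (out_shuffle): [0 4 2 3 5 1]
After op 3 (out_shuffle): [0 3 4 5 2 1]
After op 4 (out_shuffle): [0 5 3 2 4 1]
After op 5 (out_shuffle): [0 2 5 4 3 1]
After op 6 (out_shuffle): [0 4 2 3 5 1]
After op 7 (out_shuffle): [0 3 4 5 2 1]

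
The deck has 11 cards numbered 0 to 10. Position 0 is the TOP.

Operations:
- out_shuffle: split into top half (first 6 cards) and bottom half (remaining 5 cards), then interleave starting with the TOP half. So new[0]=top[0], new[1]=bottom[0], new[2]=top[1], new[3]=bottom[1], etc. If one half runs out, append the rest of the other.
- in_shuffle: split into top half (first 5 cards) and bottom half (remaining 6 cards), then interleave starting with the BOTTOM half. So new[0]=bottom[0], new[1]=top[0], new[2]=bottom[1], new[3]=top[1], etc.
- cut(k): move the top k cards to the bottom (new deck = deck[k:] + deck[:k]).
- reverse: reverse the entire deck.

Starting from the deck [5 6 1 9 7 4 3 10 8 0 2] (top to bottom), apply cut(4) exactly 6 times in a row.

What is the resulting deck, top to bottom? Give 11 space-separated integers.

After op 1 (cut(4)): [7 4 3 10 8 0 2 5 6 1 9]
After op 2 (cut(4)): [8 0 2 5 6 1 9 7 4 3 10]
After op 3 (cut(4)): [6 1 9 7 4 3 10 8 0 2 5]
After op 4 (cut(4)): [4 3 10 8 0 2 5 6 1 9 7]
After op 5 (cut(4)): [0 2 5 6 1 9 7 4 3 10 8]
After op 6 (cut(4)): [1 9 7 4 3 10 8 0 2 5 6]

Answer: 1 9 7 4 3 10 8 0 2 5 6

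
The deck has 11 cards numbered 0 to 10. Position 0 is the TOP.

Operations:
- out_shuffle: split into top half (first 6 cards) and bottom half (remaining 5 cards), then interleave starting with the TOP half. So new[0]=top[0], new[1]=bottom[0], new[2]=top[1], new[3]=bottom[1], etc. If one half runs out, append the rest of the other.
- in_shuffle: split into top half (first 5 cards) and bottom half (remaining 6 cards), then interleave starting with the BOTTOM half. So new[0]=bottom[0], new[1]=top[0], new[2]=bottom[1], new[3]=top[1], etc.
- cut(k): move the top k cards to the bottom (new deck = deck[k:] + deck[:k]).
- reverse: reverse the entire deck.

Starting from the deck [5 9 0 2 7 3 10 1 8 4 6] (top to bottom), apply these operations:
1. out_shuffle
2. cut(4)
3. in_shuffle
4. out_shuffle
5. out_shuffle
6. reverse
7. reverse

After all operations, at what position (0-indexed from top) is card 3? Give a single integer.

Answer: 8

Derivation:
After op 1 (out_shuffle): [5 10 9 1 0 8 2 4 7 6 3]
After op 2 (cut(4)): [0 8 2 4 7 6 3 5 10 9 1]
After op 3 (in_shuffle): [6 0 3 8 5 2 10 4 9 7 1]
After op 4 (out_shuffle): [6 10 0 4 3 9 8 7 5 1 2]
After op 5 (out_shuffle): [6 8 10 7 0 5 4 1 3 2 9]
After op 6 (reverse): [9 2 3 1 4 5 0 7 10 8 6]
After op 7 (reverse): [6 8 10 7 0 5 4 1 3 2 9]
Card 3 is at position 8.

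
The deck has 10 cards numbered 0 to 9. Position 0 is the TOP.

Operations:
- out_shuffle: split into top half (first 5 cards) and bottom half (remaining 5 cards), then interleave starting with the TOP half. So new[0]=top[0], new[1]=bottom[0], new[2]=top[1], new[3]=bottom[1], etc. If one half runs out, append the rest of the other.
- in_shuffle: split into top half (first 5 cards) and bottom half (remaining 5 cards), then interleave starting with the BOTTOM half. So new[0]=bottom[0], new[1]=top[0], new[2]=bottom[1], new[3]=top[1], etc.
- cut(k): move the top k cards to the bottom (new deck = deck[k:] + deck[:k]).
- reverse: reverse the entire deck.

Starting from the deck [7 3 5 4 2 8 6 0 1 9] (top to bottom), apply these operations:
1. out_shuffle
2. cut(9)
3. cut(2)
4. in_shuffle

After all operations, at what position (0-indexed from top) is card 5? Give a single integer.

Answer: 7

Derivation:
After op 1 (out_shuffle): [7 8 3 6 5 0 4 1 2 9]
After op 2 (cut(9)): [9 7 8 3 6 5 0 4 1 2]
After op 3 (cut(2)): [8 3 6 5 0 4 1 2 9 7]
After op 4 (in_shuffle): [4 8 1 3 2 6 9 5 7 0]
Card 5 is at position 7.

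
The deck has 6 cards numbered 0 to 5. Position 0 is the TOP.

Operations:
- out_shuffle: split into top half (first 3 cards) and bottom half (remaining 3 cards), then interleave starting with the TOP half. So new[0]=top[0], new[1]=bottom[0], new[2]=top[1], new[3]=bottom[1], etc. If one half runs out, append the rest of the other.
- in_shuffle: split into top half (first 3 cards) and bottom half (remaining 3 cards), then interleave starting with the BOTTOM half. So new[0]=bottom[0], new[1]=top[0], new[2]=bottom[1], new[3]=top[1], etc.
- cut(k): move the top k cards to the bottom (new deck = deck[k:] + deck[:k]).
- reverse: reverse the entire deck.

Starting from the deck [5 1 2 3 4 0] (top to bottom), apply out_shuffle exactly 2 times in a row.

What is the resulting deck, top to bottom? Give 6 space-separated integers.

Answer: 5 4 3 2 1 0

Derivation:
After op 1 (out_shuffle): [5 3 1 4 2 0]
After op 2 (out_shuffle): [5 4 3 2 1 0]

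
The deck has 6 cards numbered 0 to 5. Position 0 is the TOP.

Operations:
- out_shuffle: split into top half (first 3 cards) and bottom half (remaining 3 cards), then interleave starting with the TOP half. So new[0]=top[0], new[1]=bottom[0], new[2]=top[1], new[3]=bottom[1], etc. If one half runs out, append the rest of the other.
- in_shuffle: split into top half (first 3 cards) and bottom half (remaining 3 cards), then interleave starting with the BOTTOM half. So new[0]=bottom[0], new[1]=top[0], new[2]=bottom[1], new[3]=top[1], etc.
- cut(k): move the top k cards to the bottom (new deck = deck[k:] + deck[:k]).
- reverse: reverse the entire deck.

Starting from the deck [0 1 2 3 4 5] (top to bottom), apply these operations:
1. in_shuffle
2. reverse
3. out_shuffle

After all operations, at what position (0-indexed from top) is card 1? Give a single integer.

Answer: 4

Derivation:
After op 1 (in_shuffle): [3 0 4 1 5 2]
After op 2 (reverse): [2 5 1 4 0 3]
After op 3 (out_shuffle): [2 4 5 0 1 3]
Card 1 is at position 4.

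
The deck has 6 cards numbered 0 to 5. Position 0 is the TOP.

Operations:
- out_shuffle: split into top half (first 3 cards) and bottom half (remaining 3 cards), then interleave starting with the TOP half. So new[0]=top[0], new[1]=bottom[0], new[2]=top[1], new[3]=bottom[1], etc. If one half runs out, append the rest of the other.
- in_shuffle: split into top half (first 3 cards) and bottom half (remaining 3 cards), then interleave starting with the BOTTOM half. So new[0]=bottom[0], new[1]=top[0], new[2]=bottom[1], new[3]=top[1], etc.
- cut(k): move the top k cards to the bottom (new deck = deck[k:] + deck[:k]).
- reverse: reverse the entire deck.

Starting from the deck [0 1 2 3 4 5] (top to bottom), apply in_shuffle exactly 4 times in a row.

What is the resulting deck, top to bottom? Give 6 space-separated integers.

Answer: 3 0 4 1 5 2

Derivation:
After op 1 (in_shuffle): [3 0 4 1 5 2]
After op 2 (in_shuffle): [1 3 5 0 2 4]
After op 3 (in_shuffle): [0 1 2 3 4 5]
After op 4 (in_shuffle): [3 0 4 1 5 2]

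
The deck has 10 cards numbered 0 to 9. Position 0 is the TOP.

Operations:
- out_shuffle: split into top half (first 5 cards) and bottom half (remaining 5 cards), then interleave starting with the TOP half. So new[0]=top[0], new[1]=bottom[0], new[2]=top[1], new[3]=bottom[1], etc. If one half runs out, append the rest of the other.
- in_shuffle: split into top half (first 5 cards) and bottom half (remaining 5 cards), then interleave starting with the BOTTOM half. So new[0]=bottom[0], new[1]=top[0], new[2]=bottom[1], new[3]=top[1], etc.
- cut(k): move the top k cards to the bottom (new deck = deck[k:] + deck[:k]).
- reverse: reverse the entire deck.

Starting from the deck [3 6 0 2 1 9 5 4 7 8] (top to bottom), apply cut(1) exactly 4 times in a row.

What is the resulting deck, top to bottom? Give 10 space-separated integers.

After op 1 (cut(1)): [6 0 2 1 9 5 4 7 8 3]
After op 2 (cut(1)): [0 2 1 9 5 4 7 8 3 6]
After op 3 (cut(1)): [2 1 9 5 4 7 8 3 6 0]
After op 4 (cut(1)): [1 9 5 4 7 8 3 6 0 2]

Answer: 1 9 5 4 7 8 3 6 0 2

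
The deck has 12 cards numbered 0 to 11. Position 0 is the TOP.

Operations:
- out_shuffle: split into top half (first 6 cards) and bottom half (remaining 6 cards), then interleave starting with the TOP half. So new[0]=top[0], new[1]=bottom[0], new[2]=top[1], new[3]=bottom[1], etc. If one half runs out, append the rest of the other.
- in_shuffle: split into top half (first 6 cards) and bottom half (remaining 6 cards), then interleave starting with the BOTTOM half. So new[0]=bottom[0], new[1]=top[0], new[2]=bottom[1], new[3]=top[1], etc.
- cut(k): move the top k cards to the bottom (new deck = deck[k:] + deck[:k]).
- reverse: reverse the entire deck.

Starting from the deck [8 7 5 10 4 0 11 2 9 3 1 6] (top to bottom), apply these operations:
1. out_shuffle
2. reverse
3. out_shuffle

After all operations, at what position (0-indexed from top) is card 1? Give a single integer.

Answer: 4

Derivation:
After op 1 (out_shuffle): [8 11 7 2 5 9 10 3 4 1 0 6]
After op 2 (reverse): [6 0 1 4 3 10 9 5 2 7 11 8]
After op 3 (out_shuffle): [6 9 0 5 1 2 4 7 3 11 10 8]
Card 1 is at position 4.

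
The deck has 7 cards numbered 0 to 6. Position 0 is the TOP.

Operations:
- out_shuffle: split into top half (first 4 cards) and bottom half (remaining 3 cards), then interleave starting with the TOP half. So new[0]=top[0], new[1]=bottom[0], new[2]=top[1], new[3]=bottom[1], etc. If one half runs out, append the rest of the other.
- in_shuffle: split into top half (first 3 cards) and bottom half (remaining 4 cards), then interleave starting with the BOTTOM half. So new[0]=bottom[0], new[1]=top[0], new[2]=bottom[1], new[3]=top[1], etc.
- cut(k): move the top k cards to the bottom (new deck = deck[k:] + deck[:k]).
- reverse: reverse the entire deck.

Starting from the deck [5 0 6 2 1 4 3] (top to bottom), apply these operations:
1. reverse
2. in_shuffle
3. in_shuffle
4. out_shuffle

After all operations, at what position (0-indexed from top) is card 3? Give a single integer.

After op 1 (reverse): [3 4 1 2 6 0 5]
After op 2 (in_shuffle): [2 3 6 4 0 1 5]
After op 3 (in_shuffle): [4 2 0 3 1 6 5]
After op 4 (out_shuffle): [4 1 2 6 0 5 3]
Card 3 is at position 6.

Answer: 6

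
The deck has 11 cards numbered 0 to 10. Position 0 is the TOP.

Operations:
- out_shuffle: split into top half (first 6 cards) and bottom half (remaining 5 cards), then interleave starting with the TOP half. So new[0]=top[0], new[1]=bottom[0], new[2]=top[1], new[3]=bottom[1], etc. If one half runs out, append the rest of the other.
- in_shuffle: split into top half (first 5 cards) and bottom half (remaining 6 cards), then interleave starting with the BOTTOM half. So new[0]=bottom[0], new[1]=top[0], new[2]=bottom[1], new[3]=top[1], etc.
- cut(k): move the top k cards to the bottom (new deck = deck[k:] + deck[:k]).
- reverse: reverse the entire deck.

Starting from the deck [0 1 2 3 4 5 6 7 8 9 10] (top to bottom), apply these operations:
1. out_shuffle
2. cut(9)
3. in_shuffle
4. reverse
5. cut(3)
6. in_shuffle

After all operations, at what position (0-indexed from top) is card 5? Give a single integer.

Answer: 9

Derivation:
After op 1 (out_shuffle): [0 6 1 7 2 8 3 9 4 10 5]
After op 2 (cut(9)): [10 5 0 6 1 7 2 8 3 9 4]
After op 3 (in_shuffle): [7 10 2 5 8 0 3 6 9 1 4]
After op 4 (reverse): [4 1 9 6 3 0 8 5 2 10 7]
After op 5 (cut(3)): [6 3 0 8 5 2 10 7 4 1 9]
After op 6 (in_shuffle): [2 6 10 3 7 0 4 8 1 5 9]
Card 5 is at position 9.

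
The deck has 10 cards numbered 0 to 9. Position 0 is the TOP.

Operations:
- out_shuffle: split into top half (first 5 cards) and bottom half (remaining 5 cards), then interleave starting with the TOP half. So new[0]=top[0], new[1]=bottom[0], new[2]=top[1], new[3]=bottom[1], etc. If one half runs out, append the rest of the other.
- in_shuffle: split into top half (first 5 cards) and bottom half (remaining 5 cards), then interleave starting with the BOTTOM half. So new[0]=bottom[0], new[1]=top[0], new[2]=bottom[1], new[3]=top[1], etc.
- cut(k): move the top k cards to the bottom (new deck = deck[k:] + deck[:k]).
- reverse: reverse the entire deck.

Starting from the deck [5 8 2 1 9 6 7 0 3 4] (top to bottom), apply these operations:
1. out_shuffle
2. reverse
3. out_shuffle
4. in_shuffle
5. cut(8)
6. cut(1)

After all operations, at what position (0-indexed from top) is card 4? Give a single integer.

After op 1 (out_shuffle): [5 6 8 7 2 0 1 3 9 4]
After op 2 (reverse): [4 9 3 1 0 2 7 8 6 5]
After op 3 (out_shuffle): [4 2 9 7 3 8 1 6 0 5]
After op 4 (in_shuffle): [8 4 1 2 6 9 0 7 5 3]
After op 5 (cut(8)): [5 3 8 4 1 2 6 9 0 7]
After op 6 (cut(1)): [3 8 4 1 2 6 9 0 7 5]
Card 4 is at position 2.

Answer: 2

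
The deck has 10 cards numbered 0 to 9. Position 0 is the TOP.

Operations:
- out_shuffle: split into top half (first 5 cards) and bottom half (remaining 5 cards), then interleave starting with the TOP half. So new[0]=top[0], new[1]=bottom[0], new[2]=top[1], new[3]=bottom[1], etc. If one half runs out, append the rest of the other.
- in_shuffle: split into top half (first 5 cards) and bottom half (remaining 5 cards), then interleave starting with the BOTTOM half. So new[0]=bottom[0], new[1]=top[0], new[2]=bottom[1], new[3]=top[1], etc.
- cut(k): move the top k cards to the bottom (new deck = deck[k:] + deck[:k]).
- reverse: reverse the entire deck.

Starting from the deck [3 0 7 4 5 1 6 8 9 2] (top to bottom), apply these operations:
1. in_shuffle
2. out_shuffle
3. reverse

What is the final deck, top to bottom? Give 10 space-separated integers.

Answer: 5 8 2 0 4 6 9 3 7 1

Derivation:
After op 1 (in_shuffle): [1 3 6 0 8 7 9 4 2 5]
After op 2 (out_shuffle): [1 7 3 9 6 4 0 2 8 5]
After op 3 (reverse): [5 8 2 0 4 6 9 3 7 1]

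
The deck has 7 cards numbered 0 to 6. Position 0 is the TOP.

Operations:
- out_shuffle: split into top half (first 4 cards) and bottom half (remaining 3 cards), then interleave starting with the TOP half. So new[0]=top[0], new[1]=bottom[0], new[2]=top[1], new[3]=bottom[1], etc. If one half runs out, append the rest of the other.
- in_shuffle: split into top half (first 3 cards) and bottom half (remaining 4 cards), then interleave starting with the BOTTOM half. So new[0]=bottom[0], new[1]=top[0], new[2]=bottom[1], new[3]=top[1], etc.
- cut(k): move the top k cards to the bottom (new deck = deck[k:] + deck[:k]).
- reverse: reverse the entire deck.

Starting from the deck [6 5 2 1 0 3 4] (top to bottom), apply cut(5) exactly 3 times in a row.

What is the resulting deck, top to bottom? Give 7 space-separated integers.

After op 1 (cut(5)): [3 4 6 5 2 1 0]
After op 2 (cut(5)): [1 0 3 4 6 5 2]
After op 3 (cut(5)): [5 2 1 0 3 4 6]

Answer: 5 2 1 0 3 4 6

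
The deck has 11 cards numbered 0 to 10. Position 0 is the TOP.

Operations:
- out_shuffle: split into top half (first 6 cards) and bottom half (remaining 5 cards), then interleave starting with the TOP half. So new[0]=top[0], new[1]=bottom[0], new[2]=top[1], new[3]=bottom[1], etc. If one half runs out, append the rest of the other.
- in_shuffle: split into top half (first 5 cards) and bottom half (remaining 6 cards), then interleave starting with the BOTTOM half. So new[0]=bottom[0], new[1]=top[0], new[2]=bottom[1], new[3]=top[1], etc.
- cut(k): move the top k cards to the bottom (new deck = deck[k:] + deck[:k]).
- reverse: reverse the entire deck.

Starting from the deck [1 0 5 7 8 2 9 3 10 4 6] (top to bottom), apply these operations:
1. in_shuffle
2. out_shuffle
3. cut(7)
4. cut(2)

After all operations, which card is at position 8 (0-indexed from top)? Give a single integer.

Answer: 0

Derivation:
After op 1 (in_shuffle): [2 1 9 0 3 5 10 7 4 8 6]
After op 2 (out_shuffle): [2 10 1 7 9 4 0 8 3 6 5]
After op 3 (cut(7)): [8 3 6 5 2 10 1 7 9 4 0]
After op 4 (cut(2)): [6 5 2 10 1 7 9 4 0 8 3]
Position 8: card 0.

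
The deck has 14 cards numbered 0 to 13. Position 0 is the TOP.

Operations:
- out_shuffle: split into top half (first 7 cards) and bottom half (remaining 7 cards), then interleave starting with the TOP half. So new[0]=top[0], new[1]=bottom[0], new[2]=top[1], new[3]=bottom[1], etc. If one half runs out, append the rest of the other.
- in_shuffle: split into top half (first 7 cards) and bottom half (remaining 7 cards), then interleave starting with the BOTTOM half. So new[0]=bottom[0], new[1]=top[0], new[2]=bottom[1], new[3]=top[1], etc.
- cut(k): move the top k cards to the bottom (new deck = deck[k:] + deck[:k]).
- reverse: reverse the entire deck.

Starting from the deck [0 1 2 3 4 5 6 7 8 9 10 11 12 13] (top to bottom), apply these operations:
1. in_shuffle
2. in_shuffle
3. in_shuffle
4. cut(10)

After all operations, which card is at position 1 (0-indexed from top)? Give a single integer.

Answer: 8

Derivation:
After op 1 (in_shuffle): [7 0 8 1 9 2 10 3 11 4 12 5 13 6]
After op 2 (in_shuffle): [3 7 11 0 4 8 12 1 5 9 13 2 6 10]
After op 3 (in_shuffle): [1 3 5 7 9 11 13 0 2 4 6 8 10 12]
After op 4 (cut(10)): [6 8 10 12 1 3 5 7 9 11 13 0 2 4]
Position 1: card 8.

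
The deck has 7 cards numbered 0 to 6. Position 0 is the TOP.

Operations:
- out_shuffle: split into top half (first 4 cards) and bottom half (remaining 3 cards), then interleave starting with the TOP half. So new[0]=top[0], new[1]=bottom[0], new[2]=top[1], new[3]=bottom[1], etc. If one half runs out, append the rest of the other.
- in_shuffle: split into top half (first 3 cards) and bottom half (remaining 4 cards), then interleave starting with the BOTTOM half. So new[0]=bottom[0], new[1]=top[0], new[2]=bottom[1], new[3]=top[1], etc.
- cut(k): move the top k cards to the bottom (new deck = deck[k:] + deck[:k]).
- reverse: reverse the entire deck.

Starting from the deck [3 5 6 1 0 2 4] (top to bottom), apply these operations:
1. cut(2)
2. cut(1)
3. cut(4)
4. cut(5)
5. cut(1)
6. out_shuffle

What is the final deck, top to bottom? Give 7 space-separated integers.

Answer: 4 1 3 0 5 2 6

Derivation:
After op 1 (cut(2)): [6 1 0 2 4 3 5]
After op 2 (cut(1)): [1 0 2 4 3 5 6]
After op 3 (cut(4)): [3 5 6 1 0 2 4]
After op 4 (cut(5)): [2 4 3 5 6 1 0]
After op 5 (cut(1)): [4 3 5 6 1 0 2]
After op 6 (out_shuffle): [4 1 3 0 5 2 6]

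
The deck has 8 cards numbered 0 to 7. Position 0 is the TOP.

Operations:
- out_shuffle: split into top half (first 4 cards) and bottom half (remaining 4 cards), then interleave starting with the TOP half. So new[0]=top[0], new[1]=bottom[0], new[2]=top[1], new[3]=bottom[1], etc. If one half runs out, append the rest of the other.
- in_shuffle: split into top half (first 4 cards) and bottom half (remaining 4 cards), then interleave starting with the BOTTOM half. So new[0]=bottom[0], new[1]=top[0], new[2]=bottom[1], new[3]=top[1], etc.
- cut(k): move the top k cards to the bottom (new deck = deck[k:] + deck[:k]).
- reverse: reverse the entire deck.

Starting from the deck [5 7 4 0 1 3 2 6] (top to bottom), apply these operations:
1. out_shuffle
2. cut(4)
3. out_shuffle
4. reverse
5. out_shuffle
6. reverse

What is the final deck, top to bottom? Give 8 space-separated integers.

After op 1 (out_shuffle): [5 1 7 3 4 2 0 6]
After op 2 (cut(4)): [4 2 0 6 5 1 7 3]
After op 3 (out_shuffle): [4 5 2 1 0 7 6 3]
After op 4 (reverse): [3 6 7 0 1 2 5 4]
After op 5 (out_shuffle): [3 1 6 2 7 5 0 4]
After op 6 (reverse): [4 0 5 7 2 6 1 3]

Answer: 4 0 5 7 2 6 1 3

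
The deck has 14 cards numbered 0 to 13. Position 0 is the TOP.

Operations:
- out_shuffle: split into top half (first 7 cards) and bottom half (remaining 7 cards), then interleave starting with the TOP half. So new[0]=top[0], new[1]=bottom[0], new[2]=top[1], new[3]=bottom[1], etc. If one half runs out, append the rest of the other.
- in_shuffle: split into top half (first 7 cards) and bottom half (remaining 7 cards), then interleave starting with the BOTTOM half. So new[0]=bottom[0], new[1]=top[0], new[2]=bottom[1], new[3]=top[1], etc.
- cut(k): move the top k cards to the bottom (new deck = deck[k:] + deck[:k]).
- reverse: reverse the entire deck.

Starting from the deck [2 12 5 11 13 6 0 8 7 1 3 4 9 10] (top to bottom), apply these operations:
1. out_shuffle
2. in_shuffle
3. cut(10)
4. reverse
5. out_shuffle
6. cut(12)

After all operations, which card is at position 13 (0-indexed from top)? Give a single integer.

Answer: 1

Derivation:
After op 1 (out_shuffle): [2 8 12 7 5 1 11 3 13 4 6 9 0 10]
After op 2 (in_shuffle): [3 2 13 8 4 12 6 7 9 5 0 1 10 11]
After op 3 (cut(10)): [0 1 10 11 3 2 13 8 4 12 6 7 9 5]
After op 4 (reverse): [5 9 7 6 12 4 8 13 2 3 11 10 1 0]
After op 5 (out_shuffle): [5 13 9 2 7 3 6 11 12 10 4 1 8 0]
After op 6 (cut(12)): [8 0 5 13 9 2 7 3 6 11 12 10 4 1]
Position 13: card 1.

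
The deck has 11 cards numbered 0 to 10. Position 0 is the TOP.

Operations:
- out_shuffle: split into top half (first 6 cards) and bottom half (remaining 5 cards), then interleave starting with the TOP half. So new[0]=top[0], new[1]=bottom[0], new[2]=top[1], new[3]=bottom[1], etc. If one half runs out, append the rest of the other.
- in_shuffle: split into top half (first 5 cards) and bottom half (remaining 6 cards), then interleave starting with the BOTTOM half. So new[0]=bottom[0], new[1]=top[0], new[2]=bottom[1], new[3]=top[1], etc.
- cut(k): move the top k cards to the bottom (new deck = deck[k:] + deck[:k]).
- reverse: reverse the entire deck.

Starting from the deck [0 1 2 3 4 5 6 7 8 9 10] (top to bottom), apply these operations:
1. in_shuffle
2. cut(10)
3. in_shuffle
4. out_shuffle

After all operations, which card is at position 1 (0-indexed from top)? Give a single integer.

After op 1 (in_shuffle): [5 0 6 1 7 2 8 3 9 4 10]
After op 2 (cut(10)): [10 5 0 6 1 7 2 8 3 9 4]
After op 3 (in_shuffle): [7 10 2 5 8 0 3 6 9 1 4]
After op 4 (out_shuffle): [7 3 10 6 2 9 5 1 8 4 0]
Position 1: card 3.

Answer: 3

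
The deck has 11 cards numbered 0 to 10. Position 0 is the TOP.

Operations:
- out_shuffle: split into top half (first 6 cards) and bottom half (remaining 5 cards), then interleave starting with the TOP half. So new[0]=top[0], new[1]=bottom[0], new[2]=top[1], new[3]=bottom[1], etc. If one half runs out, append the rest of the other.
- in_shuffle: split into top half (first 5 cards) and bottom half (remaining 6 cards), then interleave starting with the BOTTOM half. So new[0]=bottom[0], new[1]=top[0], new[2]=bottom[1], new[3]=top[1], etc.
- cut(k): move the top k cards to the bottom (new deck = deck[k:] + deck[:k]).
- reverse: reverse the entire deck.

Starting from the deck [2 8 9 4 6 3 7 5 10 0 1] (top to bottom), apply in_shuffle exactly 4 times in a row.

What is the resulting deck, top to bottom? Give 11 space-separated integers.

Answer: 10 7 6 9 2 0 5 3 4 8 1

Derivation:
After op 1 (in_shuffle): [3 2 7 8 5 9 10 4 0 6 1]
After op 2 (in_shuffle): [9 3 10 2 4 7 0 8 6 5 1]
After op 3 (in_shuffle): [7 9 0 3 8 10 6 2 5 4 1]
After op 4 (in_shuffle): [10 7 6 9 2 0 5 3 4 8 1]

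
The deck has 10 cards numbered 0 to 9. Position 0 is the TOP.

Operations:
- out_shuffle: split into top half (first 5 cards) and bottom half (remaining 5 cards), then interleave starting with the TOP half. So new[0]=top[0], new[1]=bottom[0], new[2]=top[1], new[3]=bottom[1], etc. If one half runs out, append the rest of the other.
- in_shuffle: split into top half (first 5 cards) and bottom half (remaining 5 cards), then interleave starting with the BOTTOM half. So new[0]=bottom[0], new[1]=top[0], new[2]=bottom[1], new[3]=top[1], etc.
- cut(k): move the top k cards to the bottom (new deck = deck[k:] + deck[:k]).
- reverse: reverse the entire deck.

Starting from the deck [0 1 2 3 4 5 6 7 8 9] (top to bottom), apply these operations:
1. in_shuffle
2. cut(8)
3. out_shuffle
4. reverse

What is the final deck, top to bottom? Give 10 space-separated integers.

Answer: 3 6 8 0 2 5 7 4 1 9

Derivation:
After op 1 (in_shuffle): [5 0 6 1 7 2 8 3 9 4]
After op 2 (cut(8)): [9 4 5 0 6 1 7 2 8 3]
After op 3 (out_shuffle): [9 1 4 7 5 2 0 8 6 3]
After op 4 (reverse): [3 6 8 0 2 5 7 4 1 9]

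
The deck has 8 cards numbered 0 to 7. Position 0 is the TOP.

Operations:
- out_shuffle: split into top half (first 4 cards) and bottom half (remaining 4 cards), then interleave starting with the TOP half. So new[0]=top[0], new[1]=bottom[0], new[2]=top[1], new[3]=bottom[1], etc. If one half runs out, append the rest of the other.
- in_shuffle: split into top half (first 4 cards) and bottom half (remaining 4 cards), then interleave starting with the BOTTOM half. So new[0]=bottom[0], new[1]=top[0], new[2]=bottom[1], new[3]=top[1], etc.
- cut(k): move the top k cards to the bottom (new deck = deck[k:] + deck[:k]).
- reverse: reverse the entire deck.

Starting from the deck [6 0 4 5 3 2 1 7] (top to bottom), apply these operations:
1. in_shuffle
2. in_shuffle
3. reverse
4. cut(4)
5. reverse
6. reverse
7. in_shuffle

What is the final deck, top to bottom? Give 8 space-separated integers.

Answer: 0 6 5 4 2 3 7 1

Derivation:
After op 1 (in_shuffle): [3 6 2 0 1 4 7 5]
After op 2 (in_shuffle): [1 3 4 6 7 2 5 0]
After op 3 (reverse): [0 5 2 7 6 4 3 1]
After op 4 (cut(4)): [6 4 3 1 0 5 2 7]
After op 5 (reverse): [7 2 5 0 1 3 4 6]
After op 6 (reverse): [6 4 3 1 0 5 2 7]
After op 7 (in_shuffle): [0 6 5 4 2 3 7 1]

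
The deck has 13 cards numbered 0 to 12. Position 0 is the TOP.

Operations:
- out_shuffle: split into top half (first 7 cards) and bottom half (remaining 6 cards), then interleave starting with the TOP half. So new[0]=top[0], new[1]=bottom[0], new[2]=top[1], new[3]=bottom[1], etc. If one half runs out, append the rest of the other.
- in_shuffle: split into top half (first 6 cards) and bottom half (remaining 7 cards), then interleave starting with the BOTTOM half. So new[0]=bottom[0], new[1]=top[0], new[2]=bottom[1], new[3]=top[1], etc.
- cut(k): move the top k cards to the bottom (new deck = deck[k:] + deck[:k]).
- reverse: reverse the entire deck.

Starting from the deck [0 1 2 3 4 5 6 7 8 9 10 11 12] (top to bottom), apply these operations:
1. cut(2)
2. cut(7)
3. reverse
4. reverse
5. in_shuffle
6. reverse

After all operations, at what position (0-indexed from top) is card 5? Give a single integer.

Answer: 6

Derivation:
After op 1 (cut(2)): [2 3 4 5 6 7 8 9 10 11 12 0 1]
After op 2 (cut(7)): [9 10 11 12 0 1 2 3 4 5 6 7 8]
After op 3 (reverse): [8 7 6 5 4 3 2 1 0 12 11 10 9]
After op 4 (reverse): [9 10 11 12 0 1 2 3 4 5 6 7 8]
After op 5 (in_shuffle): [2 9 3 10 4 11 5 12 6 0 7 1 8]
After op 6 (reverse): [8 1 7 0 6 12 5 11 4 10 3 9 2]
Card 5 is at position 6.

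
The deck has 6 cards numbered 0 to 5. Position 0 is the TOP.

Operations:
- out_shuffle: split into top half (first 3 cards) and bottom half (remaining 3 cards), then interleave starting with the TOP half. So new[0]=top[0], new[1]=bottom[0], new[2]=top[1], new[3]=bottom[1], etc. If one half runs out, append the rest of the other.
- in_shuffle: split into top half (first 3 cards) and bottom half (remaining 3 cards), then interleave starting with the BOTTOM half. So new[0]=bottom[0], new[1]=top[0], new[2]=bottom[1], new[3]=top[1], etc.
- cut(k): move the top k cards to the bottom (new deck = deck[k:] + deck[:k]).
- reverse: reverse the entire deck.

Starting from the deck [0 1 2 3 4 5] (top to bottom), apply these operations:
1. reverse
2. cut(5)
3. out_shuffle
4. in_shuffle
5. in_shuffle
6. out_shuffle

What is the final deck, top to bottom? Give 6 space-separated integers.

Answer: 3 0 2 5 1 4

Derivation:
After op 1 (reverse): [5 4 3 2 1 0]
After op 2 (cut(5)): [0 5 4 3 2 1]
After op 3 (out_shuffle): [0 3 5 2 4 1]
After op 4 (in_shuffle): [2 0 4 3 1 5]
After op 5 (in_shuffle): [3 2 1 0 5 4]
After op 6 (out_shuffle): [3 0 2 5 1 4]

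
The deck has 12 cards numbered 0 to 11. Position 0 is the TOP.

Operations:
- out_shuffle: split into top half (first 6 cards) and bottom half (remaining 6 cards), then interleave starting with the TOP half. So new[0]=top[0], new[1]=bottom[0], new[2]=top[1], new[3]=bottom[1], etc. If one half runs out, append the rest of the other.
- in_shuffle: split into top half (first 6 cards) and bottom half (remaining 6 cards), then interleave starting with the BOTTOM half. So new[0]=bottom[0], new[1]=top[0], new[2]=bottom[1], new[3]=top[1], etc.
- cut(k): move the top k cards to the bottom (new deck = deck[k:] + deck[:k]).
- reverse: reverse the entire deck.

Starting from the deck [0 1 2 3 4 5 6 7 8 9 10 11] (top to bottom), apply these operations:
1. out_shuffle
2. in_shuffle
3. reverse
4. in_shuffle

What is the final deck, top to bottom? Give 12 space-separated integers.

Answer: 1 8 4 11 6 2 9 5 0 7 3 10

Derivation:
After op 1 (out_shuffle): [0 6 1 7 2 8 3 9 4 10 5 11]
After op 2 (in_shuffle): [3 0 9 6 4 1 10 7 5 2 11 8]
After op 3 (reverse): [8 11 2 5 7 10 1 4 6 9 0 3]
After op 4 (in_shuffle): [1 8 4 11 6 2 9 5 0 7 3 10]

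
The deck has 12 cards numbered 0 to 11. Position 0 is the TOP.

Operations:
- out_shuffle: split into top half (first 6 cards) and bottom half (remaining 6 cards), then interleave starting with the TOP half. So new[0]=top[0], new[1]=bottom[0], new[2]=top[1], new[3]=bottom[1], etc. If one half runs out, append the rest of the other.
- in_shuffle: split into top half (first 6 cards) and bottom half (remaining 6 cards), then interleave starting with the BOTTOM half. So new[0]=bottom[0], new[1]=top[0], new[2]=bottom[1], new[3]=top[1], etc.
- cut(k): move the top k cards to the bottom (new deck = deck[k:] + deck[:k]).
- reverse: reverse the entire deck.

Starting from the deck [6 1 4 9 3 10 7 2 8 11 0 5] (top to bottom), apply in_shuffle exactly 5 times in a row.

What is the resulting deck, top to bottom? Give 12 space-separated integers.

Answer: 0 8 7 3 4 6 5 11 2 10 9 1

Derivation:
After op 1 (in_shuffle): [7 6 2 1 8 4 11 9 0 3 5 10]
After op 2 (in_shuffle): [11 7 9 6 0 2 3 1 5 8 10 4]
After op 3 (in_shuffle): [3 11 1 7 5 9 8 6 10 0 4 2]
After op 4 (in_shuffle): [8 3 6 11 10 1 0 7 4 5 2 9]
After op 5 (in_shuffle): [0 8 7 3 4 6 5 11 2 10 9 1]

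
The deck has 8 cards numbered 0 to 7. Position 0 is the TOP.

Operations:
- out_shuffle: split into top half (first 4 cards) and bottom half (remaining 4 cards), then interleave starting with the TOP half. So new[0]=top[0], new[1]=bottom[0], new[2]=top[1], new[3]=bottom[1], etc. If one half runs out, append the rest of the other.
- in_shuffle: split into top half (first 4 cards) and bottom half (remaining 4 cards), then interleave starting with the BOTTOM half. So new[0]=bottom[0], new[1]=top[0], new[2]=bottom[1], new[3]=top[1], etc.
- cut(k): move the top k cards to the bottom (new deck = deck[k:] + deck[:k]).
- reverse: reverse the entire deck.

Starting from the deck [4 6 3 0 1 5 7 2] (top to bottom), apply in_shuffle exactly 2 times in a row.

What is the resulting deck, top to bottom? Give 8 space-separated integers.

Answer: 7 1 3 4 2 5 0 6

Derivation:
After op 1 (in_shuffle): [1 4 5 6 7 3 2 0]
After op 2 (in_shuffle): [7 1 3 4 2 5 0 6]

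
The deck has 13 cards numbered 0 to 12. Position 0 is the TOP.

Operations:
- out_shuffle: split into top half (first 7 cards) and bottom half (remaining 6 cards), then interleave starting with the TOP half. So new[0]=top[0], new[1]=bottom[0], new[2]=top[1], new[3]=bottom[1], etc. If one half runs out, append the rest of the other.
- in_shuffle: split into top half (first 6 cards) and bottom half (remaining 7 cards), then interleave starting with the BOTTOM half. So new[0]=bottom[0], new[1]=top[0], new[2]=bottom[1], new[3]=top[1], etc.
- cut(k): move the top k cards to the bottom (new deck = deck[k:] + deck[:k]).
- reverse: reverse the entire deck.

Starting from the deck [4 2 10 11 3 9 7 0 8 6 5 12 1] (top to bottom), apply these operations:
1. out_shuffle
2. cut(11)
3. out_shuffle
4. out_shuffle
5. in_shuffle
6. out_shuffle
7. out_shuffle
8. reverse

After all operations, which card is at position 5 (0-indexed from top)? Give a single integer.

Answer: 6

Derivation:
After op 1 (out_shuffle): [4 0 2 8 10 6 11 5 3 12 9 1 7]
After op 2 (cut(11)): [1 7 4 0 2 8 10 6 11 5 3 12 9]
After op 3 (out_shuffle): [1 6 7 11 4 5 0 3 2 12 8 9 10]
After op 4 (out_shuffle): [1 3 6 2 7 12 11 8 4 9 5 10 0]
After op 5 (in_shuffle): [11 1 8 3 4 6 9 2 5 7 10 12 0]
After op 6 (out_shuffle): [11 2 1 5 8 7 3 10 4 12 6 0 9]
After op 7 (out_shuffle): [11 10 2 4 1 12 5 6 8 0 7 9 3]
After op 8 (reverse): [3 9 7 0 8 6 5 12 1 4 2 10 11]
Position 5: card 6.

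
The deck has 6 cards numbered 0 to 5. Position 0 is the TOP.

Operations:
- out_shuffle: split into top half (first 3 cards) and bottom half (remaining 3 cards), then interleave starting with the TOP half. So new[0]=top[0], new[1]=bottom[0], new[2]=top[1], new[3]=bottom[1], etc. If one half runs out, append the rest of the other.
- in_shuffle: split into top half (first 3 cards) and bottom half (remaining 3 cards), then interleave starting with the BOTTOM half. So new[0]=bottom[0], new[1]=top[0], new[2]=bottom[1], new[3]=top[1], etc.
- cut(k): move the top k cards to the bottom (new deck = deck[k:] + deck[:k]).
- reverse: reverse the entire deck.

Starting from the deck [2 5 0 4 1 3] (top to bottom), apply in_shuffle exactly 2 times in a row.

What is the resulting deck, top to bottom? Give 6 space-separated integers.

After op 1 (in_shuffle): [4 2 1 5 3 0]
After op 2 (in_shuffle): [5 4 3 2 0 1]

Answer: 5 4 3 2 0 1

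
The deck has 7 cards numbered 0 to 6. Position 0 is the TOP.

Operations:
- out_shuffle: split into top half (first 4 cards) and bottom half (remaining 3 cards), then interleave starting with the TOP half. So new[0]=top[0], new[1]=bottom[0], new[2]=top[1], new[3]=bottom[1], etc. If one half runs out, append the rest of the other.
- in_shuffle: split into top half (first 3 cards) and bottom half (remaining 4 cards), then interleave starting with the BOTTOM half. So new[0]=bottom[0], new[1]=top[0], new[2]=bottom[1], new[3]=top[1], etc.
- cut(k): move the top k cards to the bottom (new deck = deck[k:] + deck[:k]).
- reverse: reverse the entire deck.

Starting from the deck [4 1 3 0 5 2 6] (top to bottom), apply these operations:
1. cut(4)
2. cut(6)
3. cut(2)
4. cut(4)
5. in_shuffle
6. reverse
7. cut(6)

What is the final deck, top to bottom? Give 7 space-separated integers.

After op 1 (cut(4)): [5 2 6 4 1 3 0]
After op 2 (cut(6)): [0 5 2 6 4 1 3]
After op 3 (cut(2)): [2 6 4 1 3 0 5]
After op 4 (cut(4)): [3 0 5 2 6 4 1]
After op 5 (in_shuffle): [2 3 6 0 4 5 1]
After op 6 (reverse): [1 5 4 0 6 3 2]
After op 7 (cut(6)): [2 1 5 4 0 6 3]

Answer: 2 1 5 4 0 6 3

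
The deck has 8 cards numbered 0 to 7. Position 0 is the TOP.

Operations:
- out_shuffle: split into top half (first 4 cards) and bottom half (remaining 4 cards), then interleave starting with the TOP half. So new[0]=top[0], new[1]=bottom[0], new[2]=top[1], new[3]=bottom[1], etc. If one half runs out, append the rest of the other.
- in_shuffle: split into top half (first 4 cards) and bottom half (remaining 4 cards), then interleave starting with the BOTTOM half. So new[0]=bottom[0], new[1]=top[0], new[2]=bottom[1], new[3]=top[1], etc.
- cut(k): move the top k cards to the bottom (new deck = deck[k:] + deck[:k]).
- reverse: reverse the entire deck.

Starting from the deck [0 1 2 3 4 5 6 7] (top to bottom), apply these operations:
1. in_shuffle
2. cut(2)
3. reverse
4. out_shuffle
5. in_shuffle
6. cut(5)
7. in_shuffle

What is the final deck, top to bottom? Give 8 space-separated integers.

After op 1 (in_shuffle): [4 0 5 1 6 2 7 3]
After op 2 (cut(2)): [5 1 6 2 7 3 4 0]
After op 3 (reverse): [0 4 3 7 2 6 1 5]
After op 4 (out_shuffle): [0 2 4 6 3 1 7 5]
After op 5 (in_shuffle): [3 0 1 2 7 4 5 6]
After op 6 (cut(5)): [4 5 6 3 0 1 2 7]
After op 7 (in_shuffle): [0 4 1 5 2 6 7 3]

Answer: 0 4 1 5 2 6 7 3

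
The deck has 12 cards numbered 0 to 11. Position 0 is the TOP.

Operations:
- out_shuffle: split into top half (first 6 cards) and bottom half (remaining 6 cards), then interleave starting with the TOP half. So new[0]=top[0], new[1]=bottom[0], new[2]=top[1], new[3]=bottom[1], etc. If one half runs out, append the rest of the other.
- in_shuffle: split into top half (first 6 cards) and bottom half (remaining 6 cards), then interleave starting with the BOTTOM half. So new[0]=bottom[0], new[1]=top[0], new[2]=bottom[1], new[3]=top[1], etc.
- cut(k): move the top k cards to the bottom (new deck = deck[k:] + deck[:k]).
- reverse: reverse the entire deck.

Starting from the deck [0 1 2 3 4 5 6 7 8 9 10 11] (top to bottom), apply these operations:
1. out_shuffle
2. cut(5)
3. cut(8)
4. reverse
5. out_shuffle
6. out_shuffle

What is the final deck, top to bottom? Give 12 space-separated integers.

Answer: 0 10 3 7 11 4 8 1 5 9 2 6

Derivation:
After op 1 (out_shuffle): [0 6 1 7 2 8 3 9 4 10 5 11]
After op 2 (cut(5)): [8 3 9 4 10 5 11 0 6 1 7 2]
After op 3 (cut(8)): [6 1 7 2 8 3 9 4 10 5 11 0]
After op 4 (reverse): [0 11 5 10 4 9 3 8 2 7 1 6]
After op 5 (out_shuffle): [0 3 11 8 5 2 10 7 4 1 9 6]
After op 6 (out_shuffle): [0 10 3 7 11 4 8 1 5 9 2 6]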